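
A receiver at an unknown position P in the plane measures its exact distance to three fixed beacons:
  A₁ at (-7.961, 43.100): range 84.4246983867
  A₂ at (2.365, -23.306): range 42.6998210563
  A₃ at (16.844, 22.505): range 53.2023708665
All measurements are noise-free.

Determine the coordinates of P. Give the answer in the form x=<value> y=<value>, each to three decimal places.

eq1: (x + 7.961)² + (y − 43.100)² = 84.4246983867²
eq2: (x − 2.365)² + (y + 23.306)² = 42.6998210563²
eq3: (x − 16.844)² + (y − 22.505)² = 53.2023708665²
eq1−eq3, eq1−eq2 (x²,y² cancel):
  49.610·x − 41.190·y = 3166.245272
  20.652·x − 132.812·y = 3932.030319
det = 49.610·-132.812 − -41.190·20.652 = -5738.147440
x = (3166.245272·-132.812 − -41.190·3932.030319) / -5738.147440 = 45.058974
y = (49.610·3932.030319 − 3166.245272·20.652) / -5738.147440 = -22.599407

x=45.059 y=-22.599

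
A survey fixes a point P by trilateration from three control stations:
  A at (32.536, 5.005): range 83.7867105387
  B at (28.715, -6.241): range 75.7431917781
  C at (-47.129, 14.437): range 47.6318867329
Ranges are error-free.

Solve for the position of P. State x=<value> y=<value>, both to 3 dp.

eq1: (x − 32.536)² + (y − 5.005)² = 83.7867105387²
eq2: (x − 28.715)² + (y + 6.241)² = 75.7431917781²
eq3: (x + 47.129)² + (y − 14.437)² = 47.6318867329²
eq3−eq1, eq3−eq2 (x²,y² cancel):
  159.330·x − 18.864·y = -6097.344518
  151.688·x − 41.356·y = -5034.302771
det = 159.330·-41.356 − -18.864·151.688 = -3727.809048
x = (-6097.344518·-41.356 − -18.864·-5034.302771) / -3727.809048 = -42.168118
y = (159.330·-5034.302771 − -6097.344518·151.688) / -3727.809048 = -32.935843

x=-42.168 y=-32.936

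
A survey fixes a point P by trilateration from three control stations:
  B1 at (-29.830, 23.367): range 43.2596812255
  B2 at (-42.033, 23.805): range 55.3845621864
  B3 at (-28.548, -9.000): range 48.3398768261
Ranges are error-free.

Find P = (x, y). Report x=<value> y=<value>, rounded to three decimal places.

eq1: (x + 29.830)² + (y − 23.367)² = 43.2596812255²
eq2: (x + 42.033)² + (y − 23.805)² = 55.3845621864²
eq3: (x + 28.548)² + (y + 9.000)² = 48.3398768261²
eq2−eq3, eq2−eq1 (x²,y² cancel):
  26.970·x − 65.610·y = -706.756773
  24.406·x − 0.876·y = 298.444184
det = 26.970·-0.876 − -65.610·24.406 = 1577.651940
x = (-706.756773·-0.876 − -65.610·298.444184) / 1577.651940 = 12.803865
y = (26.970·298.444184 − -706.756773·24.406) / 1577.651940 = 16.035315

x=12.804 y=16.035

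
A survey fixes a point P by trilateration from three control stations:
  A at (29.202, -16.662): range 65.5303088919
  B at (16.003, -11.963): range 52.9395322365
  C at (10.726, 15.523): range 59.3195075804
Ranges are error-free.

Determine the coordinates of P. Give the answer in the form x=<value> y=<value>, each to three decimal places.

eq1: (x − 29.202)² + (y + 16.662)² = 65.5303088919²
eq2: (x − 16.003)² + (y + 11.963)² = 52.9395322365²
eq3: (x − 10.726)² + (y − 15.523)² = 59.3195075804²
eq3−eq2, eq3−eq1 (x²,y² cancel):
  10.554·x − 54.972·y = 759.408679
  36.952·x − 64.370·y = -1.048961
det = 10.554·-64.370 − -54.972·36.952 = 1351.964364
x = (759.408679·-64.370 − -54.972·-1.048961) / 1351.964364 = -36.199771
y = (10.554·-1.048961 − 759.408679·36.952) / 1351.964364 = -20.764408

x=-36.200 y=-20.764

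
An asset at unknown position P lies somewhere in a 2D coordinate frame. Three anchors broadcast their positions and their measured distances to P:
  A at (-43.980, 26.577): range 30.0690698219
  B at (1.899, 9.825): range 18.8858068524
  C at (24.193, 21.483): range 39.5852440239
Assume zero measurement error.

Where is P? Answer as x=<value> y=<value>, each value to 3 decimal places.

eq1: (x + 43.980)² + (y − 26.577)² = 30.0690698219²
eq2: (x − 1.899)² + (y − 9.825)² = 18.8858068524²
eq3: (x − 24.193)² + (y − 21.483)² = 39.5852440239²
eq1−eq3, eq1−eq2 (x²,y² cancel):
  136.346·x − 10.188·y = -2256.599375
  91.758·x − 33.504·y = -1992.965244
det = 136.346·-33.504 − -10.188·91.758 = -3633.305880
x = (-2256.599375·-33.504 − -10.188·-1992.965244) / -3633.305880 = -15.220512
y = (136.346·-1992.965244 − -2256.599375·91.758) / -3633.305880 = 17.799711

x=-15.221 y=17.800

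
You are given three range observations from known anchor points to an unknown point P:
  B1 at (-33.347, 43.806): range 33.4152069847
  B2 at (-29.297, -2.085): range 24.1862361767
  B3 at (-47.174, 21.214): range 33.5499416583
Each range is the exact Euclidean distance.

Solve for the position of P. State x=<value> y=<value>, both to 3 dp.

eq1: (x + 33.347)² + (y − 43.806)² = 33.4152069847²
eq2: (x + 29.297)² + (y + 2.085)² = 24.1862361767²
eq3: (x + 47.174)² + (y − 21.214)² = 33.5499416583²
eq1−eq3, eq1−eq2 (x²,y² cancel):
  -27.654·x − 45.184·y = -364.590500
  8.100·x − 91.782·y = -1636.724574
det = -27.654·-91.782 − -45.184·8.100 = 2904.129828
x = (-364.590500·-91.782 − -45.184·-1636.724574) / 2904.129828 = -13.942530
y = (-27.654·-1636.724574 − -364.590500·8.100) / 2904.129828 = 16.602276

x=-13.943 y=16.602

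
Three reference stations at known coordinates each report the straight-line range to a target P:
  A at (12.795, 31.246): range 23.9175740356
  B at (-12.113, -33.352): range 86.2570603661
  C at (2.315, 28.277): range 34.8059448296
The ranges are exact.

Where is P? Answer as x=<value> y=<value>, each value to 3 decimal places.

eq1: (x − 12.795)² + (y − 31.246)² = 23.9175740356²
eq2: (x + 12.113)² + (y + 33.352)² = 86.2570603661²
eq3: (x − 2.315)² + (y − 28.277)² = 34.8059448296²
eq3−eq1, eq3−eq2 (x²,y² cancel):
  20.960·x + 5.938·y = 974.480035
  -28.856·x − 123.258·y = -5774.693949
det = 20.960·-123.258 − 5.938·-28.856 = -2412.140752
x = (974.480035·-123.258 − 5.938·-5774.693949) / -2412.140752 = 35.579320
y = (20.960·-5774.693949 − 974.480035·-28.856) / -2412.140752 = 38.520965

x=35.579 y=38.521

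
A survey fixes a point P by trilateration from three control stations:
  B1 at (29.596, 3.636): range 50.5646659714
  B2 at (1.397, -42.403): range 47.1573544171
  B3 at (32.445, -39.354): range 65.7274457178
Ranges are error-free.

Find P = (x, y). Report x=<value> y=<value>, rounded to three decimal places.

eq1: (x − 29.596)² + (y − 3.636)² = 50.5646659714²
eq2: (x − 1.397)² + (y + 42.403)² = 47.1573544171²
eq3: (x − 32.445)² + (y + 39.354)² = 65.7274457178²
eq2−eq1, eq2−eq3 (x²,y² cancel):
  56.398·x + 92.078·y = -1243.791675
  62.096·x + 6.098·y = -1294.831722
det = 56.398·6.098 − 92.078·62.096 = -5373.760484
x = (-1243.791675·6.098 − 92.078·-1294.831722) / -5373.760484 = -20.775186
y = (56.398·-1294.831722 − -1243.791675·62.096) / -5373.760484 = -0.783170

x=-20.775 y=-0.783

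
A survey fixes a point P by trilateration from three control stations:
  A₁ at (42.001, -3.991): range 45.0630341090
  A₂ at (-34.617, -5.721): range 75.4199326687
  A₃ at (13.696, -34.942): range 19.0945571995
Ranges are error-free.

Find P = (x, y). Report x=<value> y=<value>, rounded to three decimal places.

x=28.512 y=-46.988

eq1: (x − 42.001)² + (y + 3.991)² = 45.0630341090²
eq2: (x + 34.617)² + (y + 5.721)² = 75.4199326687²
eq3: (x − 13.696)² + (y + 34.942)² = 19.0945571995²
eq1−eq2, eq1−eq3 (x²,y² cancel):
  -153.236·x − 3.460·y = -4206.434753
  -56.610·x − 61.902·y = 1294.586626
det = -153.236·-61.902 − -3.460·-56.610 = 9289.744272
x = (-4206.434753·-61.902 − -3.460·1294.586626) / 9289.744272 = 28.511656
y = (-153.236·1294.586626 − -4206.434753·-56.610) / 9289.744272 = -46.987682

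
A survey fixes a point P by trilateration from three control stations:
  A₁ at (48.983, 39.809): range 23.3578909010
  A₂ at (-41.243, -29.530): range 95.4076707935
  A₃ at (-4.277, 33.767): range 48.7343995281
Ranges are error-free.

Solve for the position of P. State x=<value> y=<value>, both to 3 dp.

x=41.703 y=17.615

eq1: (x − 48.983)² + (y − 39.809)² = 23.3578909010²
eq2: (x + 41.243)² + (y + 29.530)² = 95.4076707935²
eq3: (x + 4.277)² + (y − 33.767)² = 48.7343995281²
eq3−eq2, eq3−eq1 (x²,y² cancel):
  -73.932·x − 126.594·y = -5313.079018
  106.520·x + 12.084·y = 4655.038382
det = -73.932·12.084 − -126.594·106.520 = 12591.398592
x = (-5313.079018·12.084 − -126.594·4655.038382) / 12591.398592 = 41.702808
y = (-73.932·4655.038382 − -5313.079018·106.520) / 12591.398592 = 17.614634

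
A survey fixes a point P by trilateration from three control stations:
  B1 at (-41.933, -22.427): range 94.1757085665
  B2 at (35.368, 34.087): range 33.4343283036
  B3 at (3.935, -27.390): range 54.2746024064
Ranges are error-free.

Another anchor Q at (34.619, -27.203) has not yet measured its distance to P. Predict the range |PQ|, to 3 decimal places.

eq1: (x + 41.933)² + (y + 22.427)² = 94.1757085665²
eq2: (x − 35.368)² + (y − 34.087)² = 33.4343283036²
eq3: (x − 3.935)² + (y + 27.390)² = 54.2746024064²
eq3−eq1, eq3−eq2 (x²,y² cancel):
  -91.736·x + 9.926·y = -4427.681125
  62.866·x + 122.954·y = 3475.000825
det = -91.736·122.954 − 9.926·62.866 = -11903.316060
x = (-4427.681125·122.954 − 9.926·3475.000825) / -11903.316060 = 48.632999
y = (-91.736·3475.000825 − -4427.681125·62.866) / -11903.316060 = 3.396707
|P − Q| = √((48.632999 − 34.619)² + (3.396707 − -27.203)²) = 33.656117

33.656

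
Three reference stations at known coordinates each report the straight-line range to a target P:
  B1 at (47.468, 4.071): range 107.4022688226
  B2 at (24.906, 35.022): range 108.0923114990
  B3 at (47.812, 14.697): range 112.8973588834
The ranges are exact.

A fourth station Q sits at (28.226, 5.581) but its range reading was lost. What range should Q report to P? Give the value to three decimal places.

91.473

eq1: (x − 47.468)² + (y − 4.071)² = 107.4022688226²
eq2: (x − 24.906)² + (y − 35.022)² = 108.0923114990²
eq3: (x − 47.812)² + (y − 14.697)² = 112.8973588834²
eq1−eq3, eq1−eq2 (x²,y² cancel):
  0.688·x + 21.252·y = -978.361207
  -45.124·x + 61.902·y = -571.635202
det = 0.688·61.902 − 21.252·-45.124 = 1001.563824
x = (-978.361207·61.902 − 21.252·-571.635202) / 1001.563824 = -48.338531
y = (0.688·-571.635202 − -978.361207·-45.124) / 1001.563824 = -44.471311
|P − Q| = √((-48.338531 − 28.226)² + (-44.471311 − 5.581)²) = 91.473282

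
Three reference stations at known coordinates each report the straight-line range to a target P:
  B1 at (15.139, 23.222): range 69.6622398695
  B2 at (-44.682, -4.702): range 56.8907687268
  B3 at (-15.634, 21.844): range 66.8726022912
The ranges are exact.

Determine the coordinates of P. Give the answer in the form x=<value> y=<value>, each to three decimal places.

x=-3.461 y=-43.911

eq1: (x − 15.139)² + (y − 23.222)² = 69.6622398695²
eq2: (x + 44.682)² + (y + 4.702)² = 56.8907687268²
eq3: (x + 15.634)² + (y − 21.844)² = 66.8726022912²
eq2−eq3, eq2−eq1 (x²,y² cancel):
  58.096·x + 53.092·y = -2532.393007
  119.642·x + 55.848·y = -2866.407420
det = 58.096·55.848 − 53.092·119.642 = -3107.487656
x = (-2532.393007·55.848 − 53.092·-2866.407420) / -3107.487656 = -3.460744
y = (58.096·-2866.407420 − -2532.393007·119.642) / -3107.487656 = -43.911279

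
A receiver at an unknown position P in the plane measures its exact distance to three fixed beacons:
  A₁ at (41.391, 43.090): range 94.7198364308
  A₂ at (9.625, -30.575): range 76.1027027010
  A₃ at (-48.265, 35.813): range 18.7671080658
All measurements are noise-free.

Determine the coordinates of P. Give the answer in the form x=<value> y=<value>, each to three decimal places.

eq1: (x − 41.391)² + (y − 43.090)² = 94.7198364308²
eq2: (x − 9.625)² + (y + 30.575)² = 76.1027027010²
eq3: (x + 48.265)² + (y − 35.813)² = 18.7671080658²
eq2−eq3, eq2−eq1 (x²,y² cancel):
  -115.780·x + 132.776·y = 8024.026957
  63.532·x + 147.330·y = -637.734324
det = -115.780·147.330 − 132.776·63.532 = -25493.392232
x = (8024.026957·147.330 − 132.776·-637.734324) / -25493.392232 = -49.693493
y = (-115.780·-637.734324 − 8024.026957·63.532) / -25493.392232 = 17.100337

x=-49.693 y=17.100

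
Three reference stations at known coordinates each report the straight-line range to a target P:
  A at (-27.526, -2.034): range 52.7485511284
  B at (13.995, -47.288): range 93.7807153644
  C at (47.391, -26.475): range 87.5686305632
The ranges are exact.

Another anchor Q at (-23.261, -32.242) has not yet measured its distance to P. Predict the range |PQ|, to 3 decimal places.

eq1: (x + 27.526)² + (y + 2.034)² = 52.7485511284²
eq2: (x − 13.995)² + (y + 47.288)² = 93.7807153644²
eq3: (x − 47.391)² + (y + 26.475)² = 87.5686305632²
eq1−eq2, eq1−eq3 (x²,y² cancel):
  83.042·x − 90.508·y = -4342.215791
  149.834·x − 48.882·y = -2700.840739
det = 83.042·-48.882 − -90.508·149.834 = 9501.916628
x = (-4342.215791·-48.882 − -90.508·-2700.840739) / 9501.916628 = -3.387896
y = (83.042·-2700.840739 − -4342.215791·149.834) / 9501.916628 = 44.867616
|P − Q| = √((-3.387896 − -23.261)² + (44.867616 − -32.242)²) = 79.629348

79.629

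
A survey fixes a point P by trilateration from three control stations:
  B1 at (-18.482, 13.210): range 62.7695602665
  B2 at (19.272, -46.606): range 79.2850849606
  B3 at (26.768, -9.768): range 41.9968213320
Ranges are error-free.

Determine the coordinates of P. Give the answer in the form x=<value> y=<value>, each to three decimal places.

x=42.192 y=29.294

eq1: (x + 18.482)² + (y − 13.210)² = 62.7695602665²
eq2: (x − 19.272)² + (y + 46.606)² = 79.2850849606²
eq3: (x − 26.768)² + (y + 9.768)² = 41.9968213320²
eq1−eq2, eq1−eq3 (x²,y² cancel):
  75.508·x − 119.632·y = -318.666205
  90.500·x − 45.956·y = 2472.135918
det = 75.508·-45.956 − -119.632·90.500 = 7356.650352
x = (-318.666205·-45.956 − -119.632·2472.135918) / 7356.650352 = 42.191918
y = (75.508·2472.135918 − -318.666205·90.500) / 7356.650352 = 29.293948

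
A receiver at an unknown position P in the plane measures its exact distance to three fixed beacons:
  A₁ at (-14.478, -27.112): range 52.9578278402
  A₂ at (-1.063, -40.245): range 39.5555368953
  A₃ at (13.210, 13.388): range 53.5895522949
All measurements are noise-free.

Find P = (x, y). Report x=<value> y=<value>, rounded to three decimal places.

eq1: (x + 14.478)² + (y + 27.112)² = 52.9578278402²
eq2: (x + 1.063)² + (y + 40.245)² = 39.5555368953²
eq3: (x − 13.210)² + (y − 13.388)² = 53.5895522949²
eq2−eq3, eq2−eq1 (x²,y² cancel):
  28.546·x + 107.266·y = -2574.246966
  -26.830·x + 26.266·y = -1916.007996
det = 28.546·26.266 − 107.266·-26.830 = 3627.736016
x = (-2574.246966·26.266 − 107.266·-1916.007996) / 3627.736016 = 38.014713
y = (28.546·-1916.007996 − -2574.246966·-26.830) / 3627.736016 = -34.115330

x=38.015 y=-34.115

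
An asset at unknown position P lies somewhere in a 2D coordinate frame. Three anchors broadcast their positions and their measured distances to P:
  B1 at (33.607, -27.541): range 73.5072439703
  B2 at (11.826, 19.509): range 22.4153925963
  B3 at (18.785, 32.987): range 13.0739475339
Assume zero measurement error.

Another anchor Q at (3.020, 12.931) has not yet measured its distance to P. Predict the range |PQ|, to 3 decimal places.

eq1: (x − 33.607)² + (y + 27.541)² = 73.5072439703²
eq2: (x − 11.826)² + (y − 19.509)² = 22.4153925963²
eq3: (x − 18.785)² + (y − 32.987)² = 13.0739475339²
eq3−eq1, eq3−eq2 (x²,y² cancel):
  29.644·x − 121.056·y = -4785.468076
  -13.918·x − 26.956·y = -1252.084758
det = 29.644·-26.956 − -121.056·-13.918 = -2483.941072
x = (-4785.468076·-26.956 − -121.056·-1252.084758) / -2483.941072 = 9.088499
y = (29.644·-1252.084758 − -4785.468076·-13.918) / -2483.941072 = 41.756605
|P − Q| = √((9.088499 − 3.020)² + (41.756605 − 12.931)²) = 29.457464

29.457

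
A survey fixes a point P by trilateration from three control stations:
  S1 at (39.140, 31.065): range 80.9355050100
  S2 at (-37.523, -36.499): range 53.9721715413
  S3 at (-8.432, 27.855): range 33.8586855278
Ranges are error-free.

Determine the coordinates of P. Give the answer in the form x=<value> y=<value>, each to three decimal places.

x=-40.631 y=17.384

eq1: (x − 39.140)² + (y − 31.065)² = 80.9355050100²
eq2: (x + 37.523)² + (y + 36.499)² = 53.9721715413²
eq3: (x + 8.432)² + (y − 27.855)² = 33.8586855278²
eq1−eq3, eq1−eq2 (x²,y² cancel):
  -95.144·x − 6.420·y = 3754.171210
  -153.326·x − 135.128·y = 3880.739375
det = -95.144·-135.128 − -6.420·-153.326 = 11872.265512
x = (3754.171210·-135.128 − -6.420·3880.739375) / 11872.265512 = -40.630771
y = (-95.144·3880.739375 − 3754.171210·-153.326) / 11872.265512 = 17.383623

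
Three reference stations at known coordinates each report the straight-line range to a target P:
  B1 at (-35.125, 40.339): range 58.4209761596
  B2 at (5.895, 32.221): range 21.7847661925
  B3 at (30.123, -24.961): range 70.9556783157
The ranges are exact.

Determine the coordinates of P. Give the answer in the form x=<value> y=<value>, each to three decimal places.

x=23.055 y=45.642

eq1: (x + 35.125)² + (y − 40.339)² = 58.4209761596²
eq2: (x − 5.895)² + (y − 32.221)² = 21.7847661925²
eq3: (x − 30.123)² + (y + 24.961)² = 70.9556783157²
eq1−eq2, eq1−eq3 (x²,y² cancel):
  82.040·x − 16.236·y = 1150.377737
  130.496·x − 130.600·y = -2952.251726
det = 82.040·-130.600 − -16.236·130.496 = -8595.690944
x = (1150.377737·-130.600 − -16.236·-2952.251726) / -8595.690944 = 23.054818
y = (82.040·-2952.251726 − 1150.377737·130.496) / -8595.690944 = 45.641756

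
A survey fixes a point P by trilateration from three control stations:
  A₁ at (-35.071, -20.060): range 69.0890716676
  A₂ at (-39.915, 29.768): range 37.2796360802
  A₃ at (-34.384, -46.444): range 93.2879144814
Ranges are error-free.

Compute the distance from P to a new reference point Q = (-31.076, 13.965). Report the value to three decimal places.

38.490

eq1: (x + 35.071)² + (y + 20.060)² = 69.0890716676²
eq2: (x + 39.915)² + (y − 29.768)² = 37.2796360802²
eq3: (x + 34.384)² + (y + 46.444)² = 93.2879144814²
eq2−eq1, eq2−eq3 (x²,y² cancel):
  9.688·x − 99.656·y = -4230.490966
  11.062·x − 152.424·y = -6452.900179
det = 9.688·-152.424 − -99.656·11.062 = -374.289040
x = (-4230.490966·-152.424 − -99.656·-6452.900179) / -374.289040 = -4.697265
y = (9.688·-6452.900179 − -4230.490966·11.062) / -374.289040 = 41.994299
|P − Q| = √((-4.697265 − -31.076)² + (41.994299 − 13.965)²) = 38.489989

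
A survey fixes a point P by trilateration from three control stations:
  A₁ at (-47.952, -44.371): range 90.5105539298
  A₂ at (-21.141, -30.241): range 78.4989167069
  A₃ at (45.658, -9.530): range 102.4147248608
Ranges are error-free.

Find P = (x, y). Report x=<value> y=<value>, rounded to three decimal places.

eq1: (x + 47.952)² + (y + 44.371)² = 90.5105539298²
eq2: (x + 21.141)² + (y + 30.241)² = 78.4989167069²
eq3: (x − 45.658)² + (y + 9.530)² = 102.4147248608²
eq3−eq1, eq3−eq2 (x²,y² cancel):
  -187.220·x − 69.682·y = 4389.321577
  -133.598·x − 41.422·y = 3512.682042
det = -187.220·-41.422 − -69.682·-133.598 = -1554.348996
x = (4389.321577·-41.422 − -69.682·3512.682042) / -1554.348996 = -40.503279
y = (-187.220·3512.682042 − 4389.321577·-133.598) / -1554.348996 = 45.832531

x=-40.503 y=45.833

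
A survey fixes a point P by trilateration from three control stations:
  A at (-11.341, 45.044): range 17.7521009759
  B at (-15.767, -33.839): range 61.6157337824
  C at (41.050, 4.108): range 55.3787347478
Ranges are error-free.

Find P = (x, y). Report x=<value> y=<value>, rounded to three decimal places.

eq1: (x + 11.341)² + (y − 45.044)² = 17.7521009759²
eq2: (x + 15.767)² + (y + 33.839)² = 61.6157337824²
eq3: (x − 41.050)² + (y − 4.108)² = 55.3787347478²
eq3−eq2, eq3−eq1 (x²,y² cancel):
  -113.634·x − 75.894·y = -1037.996341
  -104.782·x + 81.872·y = 3207.269226
det = -113.634·81.872 − -75.894·-104.782 = -17255.767956
x = (-1037.996341·81.872 − -75.894·3207.269226) / -17255.767956 = -9.181258
y = (-113.634·3207.269226 − -1037.996341·-104.782) / -17255.767956 = 27.423767

x=-9.181 y=27.424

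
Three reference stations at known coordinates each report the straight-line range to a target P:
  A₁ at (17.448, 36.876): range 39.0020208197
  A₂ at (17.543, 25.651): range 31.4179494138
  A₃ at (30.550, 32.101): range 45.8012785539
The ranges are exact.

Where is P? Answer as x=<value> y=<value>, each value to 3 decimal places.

eq1: (x − 17.448)² + (y − 36.876)² = 39.0020208197²
eq2: (x − 17.543)² + (y − 25.651)² = 31.4179494138²
eq3: (x − 30.550)² + (y − 32.101)² = 45.8012785539²
eq3−eq1, eq3−eq2 (x²,y² cancel):
  -26.204·x + 9.550·y = 277.094868
  -26.014·x − 12.900·y = 112.623521
det = -26.204·-12.900 − 9.550·-26.014 = 586.465300
x = (277.094868·-12.900 − 9.550·112.623521) / 586.465300 = -7.928992
y = (-26.204·112.623521 − 277.094868·-26.014) / 586.465300 = 7.259013

x=-7.929 y=7.259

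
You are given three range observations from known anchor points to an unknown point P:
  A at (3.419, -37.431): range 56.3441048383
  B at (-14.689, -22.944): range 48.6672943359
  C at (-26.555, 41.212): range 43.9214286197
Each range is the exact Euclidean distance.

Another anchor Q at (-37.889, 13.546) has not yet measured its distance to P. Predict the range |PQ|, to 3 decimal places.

49.110

eq1: (x − 3.419)² + (y + 37.431)² = 56.3441048383²
eq2: (x + 14.689)² + (y + 22.944)² = 48.6672943359²
eq3: (x + 26.555)² + (y − 41.212)² = 43.9214286197²
eq1−eq2, eq1−eq3 (x²,y² cancel):
  -36.216·x + 28.974·y = 135.577147
  -59.948·x + 157.286·y = 2236.393905
det = -36.216·157.286 − 28.974·-59.948 = -3959.336424
x = (135.577147·157.286 − 28.974·2236.393905) / -3959.336424 = 10.979842
y = (-36.216·2236.393905 − 135.577147·-59.948) / -3959.336424 = 18.403504
|P − Q| = √((10.979842 − -37.889)² + (18.403504 − 13.546)²) = 49.109664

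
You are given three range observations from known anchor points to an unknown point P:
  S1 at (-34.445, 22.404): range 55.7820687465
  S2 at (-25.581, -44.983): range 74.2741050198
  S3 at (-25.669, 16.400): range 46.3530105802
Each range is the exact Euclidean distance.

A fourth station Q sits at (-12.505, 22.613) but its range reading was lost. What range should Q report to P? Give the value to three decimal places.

34.390

eq1: (x + 34.445)² + (y − 22.404)² = 55.7820687465²
eq2: (x + 25.581)² + (y + 44.983)² = 74.2741050198²
eq3: (x + 25.669)² + (y − 16.400)² = 46.3530105802²
eq2−eq1, eq2−eq3 (x²,y² cancel):
  -17.728·x + 134.774·y = 1415.542874
  -0.176·x + 122.766·y = 1618.040798
det = -17.728·122.766 − 134.774·-0.176 = -2152.675424
x = (1415.542874·122.766 − 134.774·1618.040798) / -2152.675424 = 20.574070
y = (-17.728·1618.040798 − 1415.542874·-0.176) / -2152.675424 = 13.209373
|P − Q| = √((20.574070 − -12.505)² + (13.209373 − 22.613)²) = 34.389723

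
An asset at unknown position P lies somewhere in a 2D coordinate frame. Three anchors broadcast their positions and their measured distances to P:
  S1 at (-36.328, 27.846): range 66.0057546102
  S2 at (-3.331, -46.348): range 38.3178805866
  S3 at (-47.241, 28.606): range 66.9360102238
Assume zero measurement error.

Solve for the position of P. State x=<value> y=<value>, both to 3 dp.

x=-40.731 y=-38.013

eq1: (x + 36.328)² + (y − 27.846)² = 66.0057546102²
eq2: (x + 3.331)² + (y + 46.348)² = 38.3178805866²
eq3: (x + 47.241)² + (y − 28.606)² = 66.9360102238²
eq3−eq2, eq3−eq1 (x²,y² cancel):
  87.820·x − 149.908·y = 2121.386840
  21.826·x − 1.520·y = -831.222194
det = 87.820·-1.520 − -149.908·21.826 = 3138.405608
x = (2121.386840·-1.520 − -149.908·-831.222194) / 3138.405608 = -40.731308
y = (87.820·-831.222194 − 2121.386840·21.826) / 3138.405608 = -38.012716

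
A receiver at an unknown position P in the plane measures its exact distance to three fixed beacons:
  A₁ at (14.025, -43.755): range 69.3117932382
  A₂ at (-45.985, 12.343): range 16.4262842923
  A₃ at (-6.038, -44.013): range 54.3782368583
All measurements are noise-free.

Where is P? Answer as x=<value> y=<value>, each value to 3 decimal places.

eq1: (x − 14.025)² + (y + 43.755)² = 69.3117932382²
eq2: (x + 45.985)² + (y − 12.343)² = 16.4262842923²
eq3: (x + 6.038)² + (y + 44.013)² = 54.3782368583²
eq1−eq3, eq1−eq2 (x²,y² cancel):
  -40.126·x − 0.516·y = 1709.533001
  -120.020·x + 112.196·y = 4690.071090
det = -40.126·112.196 − -0.516·-120.020 = -4563.907016
x = (1709.533001·112.196 − -0.516·4690.071090) / -4563.907016 = -42.556266
y = (-40.126·4690.071090 − 1709.533001·-120.020) / -4563.907016 = -3.721451

x=-42.556 y=-3.721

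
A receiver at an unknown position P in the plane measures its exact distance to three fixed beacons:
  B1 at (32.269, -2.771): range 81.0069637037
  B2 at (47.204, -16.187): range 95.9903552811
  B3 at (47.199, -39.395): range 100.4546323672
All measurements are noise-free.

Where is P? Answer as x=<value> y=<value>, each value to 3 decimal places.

x=-48.508 y=-8.876

eq1: (x − 32.269)² + (y + 2.771)² = 81.0069637037²
eq2: (x − 47.204)² + (y + 16.187)² = 95.9903552811²
eq3: (x − 47.199)² + (y + 39.395)² = 100.4546323672²
eq2−eq3, eq2−eq1 (x²,y² cancel):
  -0.010·x − 46.416·y = 412.490184
  -29.870·x + 26.832·y = 1210.750356
det = -0.010·26.832 − -46.416·-29.870 = -1386.714240
x = (412.490184·26.832 − -46.416·1210.750356) / -1386.714240 = -48.507561
y = (-0.010·1210.750356 − 412.490184·-29.870) / -1386.714240 = -8.876360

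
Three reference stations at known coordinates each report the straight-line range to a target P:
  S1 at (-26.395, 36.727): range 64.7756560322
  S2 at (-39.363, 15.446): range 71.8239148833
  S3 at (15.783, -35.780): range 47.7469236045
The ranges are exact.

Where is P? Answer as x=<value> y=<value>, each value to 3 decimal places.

eq1: (x + 26.395)² + (y − 36.727)² = 64.7756560322²
eq2: (x + 39.363)² + (y − 15.446)² = 71.8239148833²
eq3: (x − 15.783)² + (y + 35.780)² = 47.7469236045²
eq3−eq1, eq3−eq2 (x²,y² cancel):
  -84.356·x + 145.014·y = -1399.859836
  -110.292·x + 102.452·y = -2620.192839
det = -84.356·102.452 − 145.014·-110.292 = 7351.443176
x = (-1399.859836·102.452 − 145.014·-2620.192839) / 7351.443176 = 32.176839
y = (-84.356·-2620.192839 − -1399.859836·-110.292) / 7351.443176 = 9.064295

x=32.177 y=9.064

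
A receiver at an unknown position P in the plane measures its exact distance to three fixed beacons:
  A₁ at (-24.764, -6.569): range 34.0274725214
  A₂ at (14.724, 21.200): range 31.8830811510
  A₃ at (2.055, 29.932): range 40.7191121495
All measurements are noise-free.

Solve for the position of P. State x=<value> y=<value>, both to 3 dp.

eq1: (x + 24.764)² + (y + 6.569)² = 34.0274725214²
eq2: (x − 14.724)² + (y − 21.200)² = 31.8830811510²
eq3: (x − 2.055)² + (y − 29.932)² = 40.7191121495²
eq1−eq3, eq1−eq2 (x²,y² cancel):
  53.638·x + 73.002·y = -256.437016
  78.976·x + 55.538·y = 151.166742
det = 53.638·55.538 − 73.002·78.976 = -2786.458708
x = (-256.437016·55.538 − 73.002·151.166742) / -2786.458708 = 9.071541
y = (53.638·151.166742 − -256.437016·78.976) / -2786.458708 = -10.178027

x=9.072 y=-10.178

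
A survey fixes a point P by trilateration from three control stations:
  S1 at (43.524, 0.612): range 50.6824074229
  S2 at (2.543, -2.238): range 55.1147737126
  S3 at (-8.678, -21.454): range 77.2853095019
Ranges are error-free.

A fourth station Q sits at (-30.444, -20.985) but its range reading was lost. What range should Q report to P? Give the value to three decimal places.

eq1: (x − 43.524)² + (y − 0.612)² = 50.6824074229²
eq2: (x − 2.543)² + (y + 2.238)² = 55.1147737126²
eq3: (x + 8.678)² + (y + 21.454)² = 77.2853095019²
eq3−eq2, eq3−eq1 (x²,y² cancel):
  22.442·x + 38.432·y = 2411.274476
  104.404·x + 44.132·y = 4763.443963
det = 22.442·44.132 − 38.432·104.404 = -3022.044184
x = (2411.274476·44.132 − 38.432·4763.443963) / -3022.044184 = 25.365054
y = (22.442·4763.443963 − 2411.274476·104.404) / -3022.044184 = 47.929640
|P − Q| = √((25.365054 − -30.444)² + (47.929640 − -20.985)²) = 88.678510

88.679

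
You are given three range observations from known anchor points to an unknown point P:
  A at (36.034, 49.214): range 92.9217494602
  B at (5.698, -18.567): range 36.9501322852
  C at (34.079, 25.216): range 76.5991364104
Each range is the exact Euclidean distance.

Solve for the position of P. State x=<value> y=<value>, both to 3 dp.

eq1: (x − 36.034)² + (y − 49.214)² = 92.9217494602²
eq2: (x − 5.698)² + (y + 18.567)² = 36.9501322852²
eq3: (x − 34.079)² + (y − 25.216)² = 76.5991364104²
eq1−eq3, eq1−eq2 (x²,y² cancel):
  -3.910·x − 47.996·y = 843.781769
  -60.672·x − 135.562·y = 3925.872988
det = -3.910·-135.562 − -47.996·-60.672 = -2381.965892
x = (843.781769·-135.562 − -47.996·3925.872988) / -2381.965892 = -31.084180
y = (-3.910·3925.872988 − 843.781769·-60.672) / -2381.965892 = -15.047975

x=-31.084 y=-15.048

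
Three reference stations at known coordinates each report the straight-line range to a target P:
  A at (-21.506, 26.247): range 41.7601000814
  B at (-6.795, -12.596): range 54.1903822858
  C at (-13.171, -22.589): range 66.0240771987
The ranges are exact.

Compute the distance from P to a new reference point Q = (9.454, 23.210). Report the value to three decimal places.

15.295

eq1: (x + 21.506)² + (y − 26.247)² = 41.7601000814²
eq2: (x + 6.795)² + (y + 12.596)² = 54.1903822858²
eq3: (x + 13.171)² + (y + 22.589)² = 66.0240771987²
eq2−eq1, eq2−eq3 (x²,y² cancel):
  -29.422·x + 77.686·y = 2139.273377
  -12.752·x − 19.986·y = -943.674317
det = -29.422·-19.986 − 77.686·-12.752 = 1578.679964
x = (2139.273377·-19.986 − 77.686·-943.674317) / 1578.679964 = 19.354629
y = (-29.422·-943.674317 − 2139.273377·-12.752) / 1578.679964 = 34.867612
|P − Q| = √((19.354629 − 9.454)² + (34.867612 − 23.210)²) = 15.294521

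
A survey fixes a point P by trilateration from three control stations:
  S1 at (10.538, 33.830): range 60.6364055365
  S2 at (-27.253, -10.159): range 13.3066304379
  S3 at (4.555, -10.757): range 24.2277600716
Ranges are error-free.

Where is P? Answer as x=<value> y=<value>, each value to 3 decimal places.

x=-17.966 y=-19.689

eq1: (x − 10.538)² + (y − 33.830)² = 60.6364055365²
eq2: (x + 27.253)² + (y + 10.159)² = 13.3066304379²
eq3: (x − 4.555)² + (y + 10.757)² = 24.2277600716²
eq3−eq2, eq3−eq1 (x²,y² cancel):
  -63.616·x + 1.196·y = 1119.388160
  11.966·x + 89.174·y = -1970.732048
det = -63.616·89.174 − 1.196·11.966 = -5687.204520
x = (1119.388160·89.174 − 1.196·-1970.732048) / -5687.204520 = -17.966176
y = (-63.616·-1970.732048 − 1119.388160·11.966) / -5687.204520 = -19.689021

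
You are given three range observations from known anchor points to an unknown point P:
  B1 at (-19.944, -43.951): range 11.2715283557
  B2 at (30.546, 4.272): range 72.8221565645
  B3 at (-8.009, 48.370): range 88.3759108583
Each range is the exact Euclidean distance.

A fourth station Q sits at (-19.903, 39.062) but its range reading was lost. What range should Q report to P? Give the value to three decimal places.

eq1: (x + 19.944)² + (y + 43.951)² = 11.2715283557²
eq2: (x − 30.546)² + (y − 4.272)² = 72.8221565645²
eq3: (x + 8.009)² + (y − 48.370)² = 88.3759108583²
eq1−eq3, eq1−eq2 (x²,y² cancel):
  23.870·x + 184.642·y = -7608.906825
  100.980·x + 96.446·y = -6554.164572
det = 23.870·96.446 − 184.642·100.980 = -16342.983140
x = (-7608.906825·96.446 − 184.642·-6554.164572) / -16342.983140 = -29.145562
y = (23.870·-6554.164572 − -7608.906825·100.980) / -16342.983140 = -37.441114
|P − Q| = √((-29.145562 − -19.903)² + (-37.441114 − 39.062)²) = 77.059402

77.059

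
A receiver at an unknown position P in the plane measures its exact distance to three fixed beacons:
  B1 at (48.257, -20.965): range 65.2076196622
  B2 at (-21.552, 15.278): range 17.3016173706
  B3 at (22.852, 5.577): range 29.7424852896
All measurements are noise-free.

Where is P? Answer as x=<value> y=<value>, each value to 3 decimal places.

eq1: (x − 48.257)² + (y + 20.965)² = 65.2076196622²
eq2: (x + 21.552)² + (y − 15.278)² = 17.3016173706²
eq3: (x − 22.852)² + (y − 5.577)² = 29.7424852896²
eq1−eq3, eq1−eq2 (x²,y² cancel):
  -50.810·x + 53.084·y = 1152.465790
  -139.618·x + 72.486·y = 1882.324412
det = -50.810·72.486 − 53.084·-139.618 = 3728.468252
x = (1152.465790·72.486 − 53.084·1882.324412) / 3728.468252 = -4.394210
y = (-50.810·1882.324412 − 1152.465790·-139.618) / 3728.468252 = 17.504257

x=-4.394 y=17.504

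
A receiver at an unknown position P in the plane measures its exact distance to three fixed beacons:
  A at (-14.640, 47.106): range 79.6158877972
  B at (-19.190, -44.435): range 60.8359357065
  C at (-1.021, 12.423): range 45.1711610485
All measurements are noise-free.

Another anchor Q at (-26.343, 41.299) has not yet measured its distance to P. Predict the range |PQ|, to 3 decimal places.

eq1: (x + 14.640)² + (y − 47.106)² = 79.6158877972²
eq2: (x + 19.190)² + (y + 44.435)² = 60.8359357065²
eq3: (x + 1.021)² + (y − 12.423)² = 45.1711610485²
eq2−eq3, eq2−eq1 (x²,y² cancel):
  36.338·x + 113.716·y = -526.774672
  9.100·x + 183.082·y = -2547.099005
det = 36.338·183.082 − 113.716·9.100 = 5618.018116
x = (-526.774672·183.082 − 113.716·-2547.099005) / 5618.018116 = 34.389877
y = (36.338·-2547.099005 − -526.774672·9.100) / 5618.018116 = -15.621672
|P − Q| = √((34.389877 − -26.343)² + (-15.621672 − 41.299)²) = 83.237282

83.237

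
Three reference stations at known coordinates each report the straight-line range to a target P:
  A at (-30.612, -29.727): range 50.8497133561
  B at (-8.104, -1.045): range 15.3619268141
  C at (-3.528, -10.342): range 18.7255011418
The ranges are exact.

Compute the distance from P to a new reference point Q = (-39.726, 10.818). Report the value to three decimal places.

eq1: (x + 30.612)² + (y + 29.727)² = 50.8497133561²
eq2: (x + 8.104)² + (y + 1.045)² = 15.3619268141²
eq3: (x + 3.528)² + (y + 10.342)² = 18.7255011418²
eq1−eq3, eq1−eq2 (x²,y² cancel):
  54.168·x + 38.770·y = 533.663630
  45.016·x + 57.364·y = 595.682321
det = 54.168·57.364 − 38.770·45.016 = 1362.022832
x = (533.663630·57.364 − 38.770·595.682321) / 1362.022832 = 5.520081
y = (54.168·595.682321 − 533.663630·45.016) / 1362.022832 = 6.052408
|P − Q| = √((5.520081 − -39.726)² + (6.052408 − 10.818)²) = 45.496360

45.496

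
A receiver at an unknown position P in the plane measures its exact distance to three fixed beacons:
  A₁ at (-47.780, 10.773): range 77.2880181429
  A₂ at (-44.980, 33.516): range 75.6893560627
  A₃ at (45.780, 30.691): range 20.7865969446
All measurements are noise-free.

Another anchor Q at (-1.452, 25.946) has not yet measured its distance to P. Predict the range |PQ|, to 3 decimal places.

31.560

eq1: (x + 47.780)² + (y − 10.773)² = 77.2880181429²
eq2: (x + 44.980)² + (y − 33.516)² = 75.6893560627²
eq3: (x − 45.780)² + (y − 30.691)² = 20.7865969446²
eq3−eq2, eq3−eq1 (x²,y² cancel):
  -181.520·x + 5.650·y = -5188.019234
  -187.120·x − 39.836·y = -6180.115088
det = -181.520·-39.836 − 5.650·-187.120 = 8288.258720
x = (-5188.019234·-39.836 − 5.650·-6180.115088) / 8288.258720 = 29.148171
y = (-181.520·-6180.115088 − -5188.019234·-187.120) / 8288.258720 = 18.222444
|P − Q| = √((29.148171 − -1.452)² + (18.222444 − 25.946)²) = 31.559845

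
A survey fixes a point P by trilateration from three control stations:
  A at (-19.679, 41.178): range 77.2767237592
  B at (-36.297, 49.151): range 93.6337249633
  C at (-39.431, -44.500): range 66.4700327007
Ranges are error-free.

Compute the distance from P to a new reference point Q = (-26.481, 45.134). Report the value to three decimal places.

eq1: (x + 19.679)² + (y − 41.178)² = 77.2767237592²
eq2: (x + 36.297)² + (y − 49.151)² = 93.6337249633²
eq3: (x + 39.431)² + (y + 44.500)² = 66.4700327007²
eq3−eq2, eq3−eq1 (x²,y² cancel):
  6.268·x + 187.302·y = -4150.769954
  39.504·x + 171.356·y = -3005.589824
det = 6.268·171.356 − 187.302·39.504 = -6325.118800
x = (-4150.769954·171.356 − 187.302·-3005.589824) / -6325.118800 = 23.447204
y = (6.268·-3005.589824 − -4150.769954·39.504) / -6325.118800 = -22.945495
|P − Q| = √((23.447204 − -26.481)² + (-22.945495 − 45.134)²) = 84.425370

84.425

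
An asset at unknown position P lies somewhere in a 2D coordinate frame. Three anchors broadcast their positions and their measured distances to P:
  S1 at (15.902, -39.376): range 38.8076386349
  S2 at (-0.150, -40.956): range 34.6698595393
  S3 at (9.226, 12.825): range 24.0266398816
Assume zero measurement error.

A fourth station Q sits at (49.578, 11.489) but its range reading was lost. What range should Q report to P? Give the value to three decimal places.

57.404

eq1: (x − 15.902)² + (y + 39.376)² = 38.8076386349²
eq2: (x + 0.150)² + (y + 40.956)² = 34.6698595393²
eq3: (x − 9.226)² + (y − 12.825)² = 24.0266398816²
eq1−eq2, eq1−eq3 (x²,y² cancel):
  -32.104·x − 3.160·y = 178.107112
  -13.352·x + 104.402·y = -624.989887
det = -32.104·104.402 − -3.160·-13.352 = -3393.914128
x = (178.107112·104.402 − -3.160·-624.989887) / -3393.914128 = -4.896933
y = (-32.104·-624.989887 − 178.107112·-13.352) / -3393.914128 = -6.612649
|P − Q| = √((-4.896933 − 49.578)² + (-6.612649 − 11.489)²) = 57.403728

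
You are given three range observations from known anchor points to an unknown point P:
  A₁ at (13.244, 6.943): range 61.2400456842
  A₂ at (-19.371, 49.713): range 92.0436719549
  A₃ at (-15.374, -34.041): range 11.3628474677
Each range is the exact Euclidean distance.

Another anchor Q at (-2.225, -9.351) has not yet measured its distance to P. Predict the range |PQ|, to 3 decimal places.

eq1: (x − 13.244)² + (y − 6.943)² = 61.2400456842²
eq2: (x + 19.371)² + (y − 49.713)² = 92.0436719549²
eq3: (x + 15.374)² + (y + 34.041)² = 11.3628474677²
eq2−eq1, eq2−eq3 (x²,y² cancel):
  65.230·x − 85.540·y = 2098.685127
  7.994·x − 167.508·y = 6891.454791
det = 65.230·-167.508 − -85.540·7.994 = -10242.740080
x = (2098.685127·-167.508 − -85.540·6891.454791) / -10242.740080 = -23.230941
y = (65.230·6891.454791 − 2098.685127·7.994) / -10242.740080 = -42.249701
|P − Q| = √((-23.230941 − -2.225)² + (-42.249701 − -9.351)²) = 39.032987

39.033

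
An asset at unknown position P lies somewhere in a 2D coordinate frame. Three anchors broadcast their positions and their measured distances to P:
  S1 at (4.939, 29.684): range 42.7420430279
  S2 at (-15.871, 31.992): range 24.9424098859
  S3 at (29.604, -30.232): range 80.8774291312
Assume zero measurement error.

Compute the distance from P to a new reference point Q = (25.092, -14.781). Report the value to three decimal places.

68.878

eq1: (x − 4.939)² + (y − 29.684)² = 42.7420430279²
eq2: (x + 15.871)² + (y − 31.992)² = 24.9424098859²
eq3: (x − 29.604)² + (y + 30.232)² = 80.8774291312²
eq1−eq3, eq1−eq2 (x²,y² cancel):
  49.330·x − 119.832·y = -3829.439238
  -41.620·x + 4.616·y = 1574.601559
det = 49.330·4.616 − -119.832·-41.620 = -4759.700560
x = (-3829.439238·4.616 − -119.832·1574.601559) / -4759.700560 = -35.928933
y = (49.330·1574.601559 − -3829.439238·-41.620) / -4759.700560 = 17.166241
|P − Q| = √((-35.928933 − 25.092)² + (17.166241 − -14.781)²) = 68.878011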